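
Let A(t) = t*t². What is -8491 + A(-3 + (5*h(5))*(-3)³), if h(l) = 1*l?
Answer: -311674243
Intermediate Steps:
h(l) = l
A(t) = t³
-8491 + A(-3 + (5*h(5))*(-3)³) = -8491 + (-3 + (5*5)*(-3)³)³ = -8491 + (-3 + 25*(-27))³ = -8491 + (-3 - 675)³ = -8491 + (-678)³ = -8491 - 311665752 = -311674243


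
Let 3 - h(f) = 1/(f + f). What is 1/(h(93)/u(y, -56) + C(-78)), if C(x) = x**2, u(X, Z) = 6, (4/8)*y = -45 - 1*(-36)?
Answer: 1116/6790301 ≈ 0.00016435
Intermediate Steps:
y = -18 (y = 2*(-45 - 1*(-36)) = 2*(-45 + 36) = 2*(-9) = -18)
h(f) = 3 - 1/(2*f) (h(f) = 3 - 1/(f + f) = 3 - 1/(2*f))
1/(h(93)/u(y, -56) + C(-78)) = 1/((3 - 1/2/93)/6 + (-78)**2) = 1/((3 - 1/2*1/93)*(1/6) + 6084) = 1/((3 - 1/186)*(1/6) + 6084) = 1/((557/186)*(1/6) + 6084) = 1/(557/1116 + 6084) = 1/(6790301/1116) = 1116/6790301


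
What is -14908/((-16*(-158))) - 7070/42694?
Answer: -81794389/13491304 ≈ -6.0628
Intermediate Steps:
-14908/((-16*(-158))) - 7070/42694 = -14908/2528 - 7070*1/42694 = -14908*1/2528 - 3535/21347 = -3727/632 - 3535/21347 = -81794389/13491304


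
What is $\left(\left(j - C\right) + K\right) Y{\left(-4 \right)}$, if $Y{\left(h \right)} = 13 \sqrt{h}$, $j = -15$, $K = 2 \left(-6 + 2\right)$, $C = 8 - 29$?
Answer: $- 52 i \approx - 52.0 i$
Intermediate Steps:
$C = -21$
$K = -8$ ($K = 2 \left(-4\right) = -8$)
$\left(\left(j - C\right) + K\right) Y{\left(-4 \right)} = \left(\left(-15 - -21\right) - 8\right) 13 \sqrt{-4} = \left(\left(-15 + 21\right) - 8\right) 13 \cdot 2 i = \left(6 - 8\right) 26 i = - 2 \cdot 26 i = - 52 i$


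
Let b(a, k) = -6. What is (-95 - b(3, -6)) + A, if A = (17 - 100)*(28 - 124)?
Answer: 7879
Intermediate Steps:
A = 7968 (A = -83*(-96) = 7968)
(-95 - b(3, -6)) + A = (-95 - 1*(-6)) + 7968 = (-95 + 6) + 7968 = -89 + 7968 = 7879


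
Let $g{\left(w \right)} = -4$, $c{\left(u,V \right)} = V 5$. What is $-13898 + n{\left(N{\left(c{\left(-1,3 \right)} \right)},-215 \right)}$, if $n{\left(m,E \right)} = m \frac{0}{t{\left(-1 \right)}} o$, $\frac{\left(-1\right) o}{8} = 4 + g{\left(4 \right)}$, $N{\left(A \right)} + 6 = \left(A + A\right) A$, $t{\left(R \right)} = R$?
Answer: $-13898$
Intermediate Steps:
$c{\left(u,V \right)} = 5 V$
$N{\left(A \right)} = -6 + 2 A^{2}$ ($N{\left(A \right)} = -6 + \left(A + A\right) A = -6 + 2 A A = -6 + 2 A^{2}$)
$o = 0$ ($o = - 8 \left(4 - 4\right) = \left(-8\right) 0 = 0$)
$n{\left(m,E \right)} = 0$ ($n{\left(m,E \right)} = m \frac{0}{-1} \cdot 0 = m 0 \left(-1\right) 0 = m 0 \cdot 0 = 0 \cdot 0 = 0$)
$-13898 + n{\left(N{\left(c{\left(-1,3 \right)} \right)},-215 \right)} = -13898 + 0 = -13898$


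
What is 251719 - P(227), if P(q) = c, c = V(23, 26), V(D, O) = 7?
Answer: 251712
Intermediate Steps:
c = 7
P(q) = 7
251719 - P(227) = 251719 - 1*7 = 251719 - 7 = 251712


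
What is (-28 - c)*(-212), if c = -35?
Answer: -1484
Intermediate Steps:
(-28 - c)*(-212) = (-28 - 1*(-35))*(-212) = (-28 + 35)*(-212) = 7*(-212) = -1484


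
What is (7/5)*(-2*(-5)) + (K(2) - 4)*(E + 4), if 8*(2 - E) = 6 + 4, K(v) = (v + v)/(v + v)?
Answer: -1/4 ≈ -0.25000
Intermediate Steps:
K(v) = 1 (K(v) = (2*v)/((2*v)) = (2*v)*(1/(2*v)) = 1)
E = 3/4 (E = 2 - (6 + 4)/8 = 2 - 1/8*10 = 2 - 5/4 = 3/4 ≈ 0.75000)
(7/5)*(-2*(-5)) + (K(2) - 4)*(E + 4) = (7/5)*(-2*(-5)) + (1 - 4)*(3/4 + 4) = (7*(1/5))*10 - 3*19/4 = (7/5)*10 - 57/4 = 14 - 57/4 = -1/4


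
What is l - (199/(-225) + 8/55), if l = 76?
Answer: 189929/2475 ≈ 76.739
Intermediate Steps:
l - (199/(-225) + 8/55) = 76 - (199/(-225) + 8/55) = 76 - (199*(-1/225) + 8*(1/55)) = 76 - (-199/225 + 8/55) = 76 - 1*(-1829/2475) = 76 + 1829/2475 = 189929/2475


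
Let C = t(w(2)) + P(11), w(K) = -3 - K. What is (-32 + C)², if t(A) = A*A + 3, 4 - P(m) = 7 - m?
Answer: 16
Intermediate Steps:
P(m) = -3 + m (P(m) = 4 - (7 - m) = 4 + (-7 + m) = -3 + m)
t(A) = 3 + A² (t(A) = A² + 3 = 3 + A²)
C = 36 (C = (3 + (-3 - 1*2)²) + (-3 + 11) = (3 + (-3 - 2)²) + 8 = (3 + (-5)²) + 8 = (3 + 25) + 8 = 28 + 8 = 36)
(-32 + C)² = (-32 + 36)² = 4² = 16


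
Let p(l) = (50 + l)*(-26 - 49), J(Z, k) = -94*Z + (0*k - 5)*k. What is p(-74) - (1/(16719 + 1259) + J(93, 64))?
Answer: 195277035/17978 ≈ 10862.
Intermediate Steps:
J(Z, k) = -94*Z - 5*k (J(Z, k) = -94*Z + (0 - 5)*k = -94*Z - 5*k)
p(l) = -3750 - 75*l (p(l) = (50 + l)*(-75) = -3750 - 75*l)
p(-74) - (1/(16719 + 1259) + J(93, 64)) = (-3750 - 75*(-74)) - (1/(16719 + 1259) + (-94*93 - 5*64)) = (-3750 + 5550) - (1/17978 + (-8742 - 320)) = 1800 - (1/17978 - 9062) = 1800 - 1*(-162916635/17978) = 1800 + 162916635/17978 = 195277035/17978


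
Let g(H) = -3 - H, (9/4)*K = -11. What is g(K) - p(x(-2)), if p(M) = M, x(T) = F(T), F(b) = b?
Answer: 35/9 ≈ 3.8889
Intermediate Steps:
x(T) = T
K = -44/9 (K = (4/9)*(-11) = -44/9 ≈ -4.8889)
g(K) - p(x(-2)) = (-3 - 1*(-44/9)) - 1*(-2) = (-3 + 44/9) + 2 = 17/9 + 2 = 35/9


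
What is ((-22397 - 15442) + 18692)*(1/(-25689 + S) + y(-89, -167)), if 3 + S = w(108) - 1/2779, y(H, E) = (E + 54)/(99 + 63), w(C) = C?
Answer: 153836898511613/11517865794 ≈ 13356.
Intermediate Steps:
y(H, E) = ⅓ + E/162 (y(H, E) = (54 + E)/162 = (54 + E)*(1/162) = ⅓ + E/162)
S = 291794/2779 (S = -3 + (108 - 1/2779) = -3 + 300131/2779 = 291794/2779 ≈ 105.00)
((-22397 - 15442) + 18692)*(1/(-25689 + S) + y(-89, -167)) = ((-22397 - 15442) + 18692)*(1/(-25689 + 291794/2779) + (⅓ + (1/162)*(-167))) = (-37839 + 18692)*(1/(-71097937/2779) + (⅓ - 167/162)) = -19147*(-2779/71097937 - 113/162) = -19147*(-8034517079/11517865794) = 153836898511613/11517865794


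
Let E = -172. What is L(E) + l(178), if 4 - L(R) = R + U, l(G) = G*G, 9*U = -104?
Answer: 286844/9 ≈ 31872.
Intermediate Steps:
U = -104/9 (U = (⅑)*(-104) = -104/9 ≈ -11.556)
l(G) = G²
L(R) = 140/9 - R (L(R) = 4 - (R - 104/9) = 4 - (-104/9 + R) = 4 + (104/9 - R) = 140/9 - R)
L(E) + l(178) = (140/9 - 1*(-172)) + 178² = (140/9 + 172) + 31684 = 1688/9 + 31684 = 286844/9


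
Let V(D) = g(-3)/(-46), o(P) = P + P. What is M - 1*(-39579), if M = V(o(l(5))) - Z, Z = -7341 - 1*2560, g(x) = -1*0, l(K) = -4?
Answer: 49480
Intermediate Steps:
g(x) = 0
o(P) = 2*P
Z = -9901 (Z = -7341 - 2560 = -9901)
V(D) = 0 (V(D) = 0/(-46) = 0*(-1/46) = 0)
M = 9901 (M = 0 - 1*(-9901) = 0 + 9901 = 9901)
M - 1*(-39579) = 9901 - 1*(-39579) = 9901 + 39579 = 49480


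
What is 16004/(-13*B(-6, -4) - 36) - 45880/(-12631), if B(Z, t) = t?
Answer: 50720151/50524 ≈ 1003.9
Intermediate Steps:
16004/(-13*B(-6, -4) - 36) - 45880/(-12631) = 16004/(-13*(-4) - 36) - 45880/(-12631) = 16004/(52 - 36) - 45880*(-1/12631) = 16004/16 + 45880/12631 = 16004*(1/16) + 45880/12631 = 4001/4 + 45880/12631 = 50720151/50524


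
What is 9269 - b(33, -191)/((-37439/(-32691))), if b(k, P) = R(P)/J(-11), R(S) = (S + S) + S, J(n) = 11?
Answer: 3835974944/411829 ≈ 9314.5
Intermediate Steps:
R(S) = 3*S (R(S) = 2*S + S = 3*S)
b(k, P) = 3*P/11 (b(k, P) = (3*P)/11 = (3*P)*(1/11) = 3*P/11)
9269 - b(33, -191)/((-37439/(-32691))) = 9269 - (3/11)*(-191)/((-37439/(-32691))) = 9269 - (-573)/(11*((-37439*(-1/32691)))) = 9269 - (-573)/(11*37439/32691) = 9269 - (-573)*32691/(11*37439) = 9269 - 1*(-18731943/411829) = 9269 + 18731943/411829 = 3835974944/411829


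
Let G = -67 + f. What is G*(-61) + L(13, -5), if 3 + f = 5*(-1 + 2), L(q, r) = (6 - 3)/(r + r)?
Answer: 39647/10 ≈ 3964.7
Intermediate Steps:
L(q, r) = 3/(2*r) (L(q, r) = 3/((2*r)) = 3*(1/(2*r)) = 3/(2*r))
f = 2 (f = -3 + 5*(-1 + 2) = -3 + 5*1 = -3 + 5 = 2)
G = -65 (G = -67 + 2 = -65)
G*(-61) + L(13, -5) = -65*(-61) + (3/2)/(-5) = 3965 + (3/2)*(-⅕) = 3965 - 3/10 = 39647/10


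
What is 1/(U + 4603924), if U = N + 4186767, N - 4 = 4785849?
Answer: 1/13576544 ≈ 7.3656e-8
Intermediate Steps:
N = 4785853 (N = 4 + 4785849 = 4785853)
U = 8972620 (U = 4785853 + 4186767 = 8972620)
1/(U + 4603924) = 1/(8972620 + 4603924) = 1/13576544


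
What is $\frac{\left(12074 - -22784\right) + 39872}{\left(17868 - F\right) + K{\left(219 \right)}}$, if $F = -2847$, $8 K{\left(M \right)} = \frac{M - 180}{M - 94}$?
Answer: $\frac{24910000}{6905013} \approx 3.6075$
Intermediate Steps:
$K{\left(M \right)} = \frac{-180 + M}{8 \left(-94 + M\right)}$ ($K{\left(M \right)} = \frac{\left(M - 180\right) \frac{1}{M - 94}}{8} = \frac{\left(-180 + M\right) \frac{1}{-94 + M}}{8} = \frac{\frac{1}{-94 + M} \left(-180 + M\right)}{8} = \frac{-180 + M}{8 \left(-94 + M\right)}$)
$\frac{\left(12074 - -22784\right) + 39872}{\left(17868 - F\right) + K{\left(219 \right)}} = \frac{\left(12074 - -22784\right) + 39872}{\left(17868 - -2847\right) + \frac{-180 + 219}{8 \left(-94 + 219\right)}} = \frac{\left(12074 + 22784\right) + 39872}{\left(17868 + 2847\right) + \frac{1}{8} \cdot \frac{1}{125} \cdot 39} = \frac{34858 + 39872}{20715 + \frac{1}{8} \cdot \frac{1}{125} \cdot 39} = \frac{74730}{20715 + \frac{39}{1000}} = \frac{74730}{\frac{20715039}{1000}} = 74730 \cdot \frac{1000}{20715039} = \frac{24910000}{6905013}$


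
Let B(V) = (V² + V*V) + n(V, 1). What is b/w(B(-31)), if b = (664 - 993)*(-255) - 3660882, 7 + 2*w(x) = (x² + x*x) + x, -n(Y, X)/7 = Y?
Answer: -3576987/4576387 ≈ -0.78162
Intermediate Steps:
n(Y, X) = -7*Y
B(V) = -7*V + 2*V² (B(V) = (V² + V*V) - 7*V = (V² + V²) - 7*V = 2*V² - 7*V = -7*V + 2*V²)
w(x) = -7/2 + x² + x/2 (w(x) = -7/2 + ((x² + x*x) + x)/2 = -7/2 + ((x² + x²) + x)/2 = -7/2 + (2*x² + x)/2 = -7/2 + (x + 2*x²)/2 = -7/2 + (x² + x/2) = -7/2 + x² + x/2)
b = -3576987 (b = -329*(-255) - 3660882 = 83895 - 3660882 = -3576987)
b/w(B(-31)) = -3576987/(-7/2 + (-31*(-7 + 2*(-31)))² + (-31*(-7 + 2*(-31)))/2) = -3576987/(-7/2 + (-31*(-7 - 62))² + (-31*(-7 - 62))/2) = -3576987/(-7/2 + (-31*(-69))² + (-31*(-69))/2) = -3576987/(-7/2 + 2139² + (½)*2139) = -3576987/(-7/2 + 4575321 + 2139/2) = -3576987/4576387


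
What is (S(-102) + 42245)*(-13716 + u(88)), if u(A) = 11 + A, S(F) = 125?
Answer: -576952290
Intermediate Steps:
(S(-102) + 42245)*(-13716 + u(88)) = (125 + 42245)*(-13716 + (11 + 88)) = 42370*(-13716 + 99) = 42370*(-13617) = -576952290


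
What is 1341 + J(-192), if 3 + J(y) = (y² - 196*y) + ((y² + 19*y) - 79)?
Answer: 108971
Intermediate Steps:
J(y) = -82 - 177*y + 2*y² (J(y) = -3 + ((y² - 196*y) + ((y² + 19*y) - 79)) = -3 + ((y² - 196*y) + (-79 + y² + 19*y)) = -3 + (-79 - 177*y + 2*y²) = -82 - 177*y + 2*y²)
1341 + J(-192) = 1341 + (-82 - 177*(-192) + 2*(-192)²) = 1341 + (-82 + 33984 + 2*36864) = 1341 + (-82 + 33984 + 73728) = 1341 + 107630 = 108971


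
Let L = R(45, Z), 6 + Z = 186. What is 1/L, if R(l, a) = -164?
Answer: -1/164 ≈ -0.0060976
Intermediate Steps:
Z = 180 (Z = -6 + 186 = 180)
L = -164
1/L = 1/(-164) = -1/164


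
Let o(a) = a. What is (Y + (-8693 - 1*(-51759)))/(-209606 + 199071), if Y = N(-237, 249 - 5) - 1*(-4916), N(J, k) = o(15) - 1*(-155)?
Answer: -48152/10535 ≈ -4.5707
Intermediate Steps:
N(J, k) = 170 (N(J, k) = 15 - 1*(-155) = 15 + 155 = 170)
Y = 5086 (Y = 170 - 1*(-4916) = 170 + 4916 = 5086)
(Y + (-8693 - 1*(-51759)))/(-209606 + 199071) = (5086 + (-8693 - 1*(-51759)))/(-209606 + 199071) = (5086 + (-8693 + 51759))/(-10535) = (5086 + 43066)*(-1/10535) = 48152*(-1/10535) = -48152/10535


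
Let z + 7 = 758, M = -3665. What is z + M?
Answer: -2914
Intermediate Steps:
z = 751 (z = -7 + 758 = 751)
z + M = 751 - 3665 = -2914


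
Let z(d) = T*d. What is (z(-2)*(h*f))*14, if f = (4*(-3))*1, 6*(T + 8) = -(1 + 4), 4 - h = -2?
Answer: -17808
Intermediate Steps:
h = 6 (h = 4 - 1*(-2) = 4 + 2 = 6)
T = -53/6 (T = -8 + (-(1 + 4))/6 = -8 + (-1*5)/6 = -8 + (⅙)*(-5) = -8 - ⅚ = -53/6 ≈ -8.8333)
z(d) = -53*d/6
f = -12 (f = -12*1 = -12)
(z(-2)*(h*f))*14 = ((-53/6*(-2))*(6*(-12)))*14 = ((53/3)*(-72))*14 = -1272*14 = -17808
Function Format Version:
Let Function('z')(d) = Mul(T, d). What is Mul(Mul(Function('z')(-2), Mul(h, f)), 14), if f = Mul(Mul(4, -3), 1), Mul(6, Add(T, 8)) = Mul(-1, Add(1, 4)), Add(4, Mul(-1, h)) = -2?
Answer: -17808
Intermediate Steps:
h = 6 (h = Add(4, Mul(-1, -2)) = Add(4, 2) = 6)
T = Rational(-53, 6) (T = Add(-8, Mul(Rational(1, 6), Mul(-1, Add(1, 4)))) = Add(-8, Mul(Rational(1, 6), Mul(-1, 5))) = Add(-8, Mul(Rational(1, 6), -5)) = Add(-8, Rational(-5, 6)) = Rational(-53, 6) ≈ -8.8333)
Function('z')(d) = Mul(Rational(-53, 6), d)
f = -12 (f = Mul(-12, 1) = -12)
Mul(Mul(Function('z')(-2), Mul(h, f)), 14) = Mul(Mul(Mul(Rational(-53, 6), -2), Mul(6, -12)), 14) = Mul(Mul(Rational(53, 3), -72), 14) = Mul(-1272, 14) = -17808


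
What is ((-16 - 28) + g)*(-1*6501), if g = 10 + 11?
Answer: 149523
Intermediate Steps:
g = 21
((-16 - 28) + g)*(-1*6501) = ((-16 - 28) + 21)*(-1*6501) = (-44 + 21)*(-6501) = -23*(-6501) = 149523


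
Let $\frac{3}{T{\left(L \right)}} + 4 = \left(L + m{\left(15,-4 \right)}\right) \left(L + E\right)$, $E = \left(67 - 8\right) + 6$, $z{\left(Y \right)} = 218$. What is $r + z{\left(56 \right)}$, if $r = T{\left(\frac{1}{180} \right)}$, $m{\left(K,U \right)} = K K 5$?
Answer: $\frac{516515040218}{2369334601} \approx 218.0$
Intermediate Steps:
$m{\left(K,U \right)} = 5 K^{2}$ ($m{\left(K,U \right)} = K^{2} \cdot 5 = 5 K^{2}$)
$E = 65$ ($E = 59 + 6 = 65$)
$T{\left(L \right)} = \frac{3}{-4 + \left(65 + L\right) \left(1125 + L\right)}$ ($T{\left(L \right)} = \frac{3}{-4 + \left(L + 5 \cdot 15^{2}\right) \left(L + 65\right)} = \frac{3}{-4 + \left(L + 5 \cdot 225\right) \left(65 + L\right)} = \frac{3}{-4 + \left(L + 1125\right) \left(65 + L\right)} = \frac{3}{-4 + \left(1125 + L\right) \left(65 + L\right)} = \frac{3}{-4 + \left(65 + L\right) \left(1125 + L\right)}$)
$r = \frac{97200}{2369334601}$ ($r = \frac{3}{73121 + \left(\frac{1}{180}\right)^{2} + \frac{1190}{180}} = \frac{3}{73121 + \left(\frac{1}{180}\right)^{2} + 1190 \cdot \frac{1}{180}} = \frac{3}{73121 + \frac{1}{32400} + \frac{119}{18}} = \frac{3}{\frac{2369334601}{32400}} = 3 \cdot \frac{32400}{2369334601} = \frac{97200}{2369334601} \approx 4.1024 \cdot 10^{-5}$)
$r + z{\left(56 \right)} = \frac{97200}{2369334601} + 218 = \frac{516515040218}{2369334601}$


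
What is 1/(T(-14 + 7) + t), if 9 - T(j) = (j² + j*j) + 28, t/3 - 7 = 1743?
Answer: 1/5133 ≈ 0.00019482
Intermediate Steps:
t = 5250 (t = 21 + 3*1743 = 21 + 5229 = 5250)
T(j) = -19 - 2*j² (T(j) = 9 - ((j² + j*j) + 28) = 9 - ((j² + j²) + 28) = 9 - (2*j² + 28) = 9 - (28 + 2*j²) = 9 + (-28 - 2*j²) = -19 - 2*j²)
1/(T(-14 + 7) + t) = 1/((-19 - 2*(-14 + 7)²) + 5250) = 1/((-19 - 2*(-7)²) + 5250) = 1/((-19 - 2*49) + 5250) = 1/((-19 - 98) + 5250) = 1/(-117 + 5250) = 1/5133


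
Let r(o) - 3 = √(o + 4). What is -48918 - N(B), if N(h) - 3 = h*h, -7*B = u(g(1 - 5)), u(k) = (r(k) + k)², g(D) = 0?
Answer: -2397754/49 ≈ -48934.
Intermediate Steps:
r(o) = 3 + √(4 + o) (r(o) = 3 + √(o + 4) = 3 + √(4 + o))
u(k) = (3 + k + √(4 + k))² (u(k) = ((3 + √(4 + k)) + k)² = (3 + k + √(4 + k))²)
B = -25/7 (B = -(3 + 0 + √(4 + 0))²/7 = -(3 + 0 + √4)²/7 = -(3 + 0 + 2)²/7 = -⅐*5² = -⅐*25 = -25/7 ≈ -3.5714)
N(h) = 3 + h² (N(h) = 3 + h*h = 3 + h²)
-48918 - N(B) = -48918 - (3 + (-25/7)²) = -48918 - (3 + 625/49) = -48918 - 1*772/49 = -48918 - 772/49 = -2397754/49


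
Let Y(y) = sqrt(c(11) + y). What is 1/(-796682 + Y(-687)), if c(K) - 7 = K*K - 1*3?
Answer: -398341/317351104843 - I*sqrt(562)/634702209686 ≈ -1.2552e-6 - 3.7351e-11*I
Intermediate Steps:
c(K) = 4 + K**2 (c(K) = 7 + (K*K - 1*3) = 7 + (K**2 - 3) = 7 + (-3 + K**2) = 4 + K**2)
Y(y) = sqrt(125 + y) (Y(y) = sqrt((4 + 11**2) + y) = sqrt((4 + 121) + y) = sqrt(125 + y))
1/(-796682 + Y(-687)) = 1/(-796682 + sqrt(125 - 687)) = 1/(-796682 + sqrt(-562)) = 1/(-796682 + I*sqrt(562))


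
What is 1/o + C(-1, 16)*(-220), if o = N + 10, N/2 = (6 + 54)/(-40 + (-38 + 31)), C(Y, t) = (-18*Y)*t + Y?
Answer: -22098953/350 ≈ -63140.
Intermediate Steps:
C(Y, t) = Y - 18*Y*t (C(Y, t) = -18*Y*t + Y = Y - 18*Y*t)
N = -120/47 (N = 2*((6 + 54)/(-40 + (-38 + 31))) = 2*(60/(-40 - 7)) = 2*(60/(-47)) = 2*(60*(-1/47)) = 2*(-60/47) = -120/47 ≈ -2.5532)
o = 350/47 (o = -120/47 + 10 = 350/47 ≈ 7.4468)
1/o + C(-1, 16)*(-220) = 1/(350/47) - (1 - 18*16)*(-220) = 47/350 - (1 - 288)*(-220) = 47/350 - 1*(-287)*(-220) = 47/350 + 287*(-220) = 47/350 - 63140 = -22098953/350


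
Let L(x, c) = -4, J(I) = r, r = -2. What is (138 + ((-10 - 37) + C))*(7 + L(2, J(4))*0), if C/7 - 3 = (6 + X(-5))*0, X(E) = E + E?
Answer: 784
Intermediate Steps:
X(E) = 2*E
J(I) = -2
C = 21 (C = 21 + 7*((6 + 2*(-5))*0) = 21 + 7*((6 - 10)*0) = 21 + 7*(-4*0) = 21 + 7*0 = 21 + 0 = 21)
(138 + ((-10 - 37) + C))*(7 + L(2, J(4))*0) = (138 + ((-10 - 37) + 21))*(7 - 4*0) = (138 + (-47 + 21))*(7 + 0) = (138 - 26)*7 = 112*7 = 784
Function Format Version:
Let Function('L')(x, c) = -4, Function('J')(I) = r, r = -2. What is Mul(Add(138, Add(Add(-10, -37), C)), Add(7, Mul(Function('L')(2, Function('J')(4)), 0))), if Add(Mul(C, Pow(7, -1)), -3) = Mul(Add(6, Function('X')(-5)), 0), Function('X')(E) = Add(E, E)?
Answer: 784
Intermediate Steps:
Function('X')(E) = Mul(2, E)
Function('J')(I) = -2
C = 21 (C = Add(21, Mul(7, Mul(Add(6, Mul(2, -5)), 0))) = Add(21, Mul(7, Mul(Add(6, -10), 0))) = Add(21, Mul(7, Mul(-4, 0))) = Add(21, Mul(7, 0)) = Add(21, 0) = 21)
Mul(Add(138, Add(Add(-10, -37), C)), Add(7, Mul(Function('L')(2, Function('J')(4)), 0))) = Mul(Add(138, Add(Add(-10, -37), 21)), Add(7, Mul(-4, 0))) = Mul(Add(138, Add(-47, 21)), Add(7, 0)) = Mul(Add(138, -26), 7) = Mul(112, 7) = 784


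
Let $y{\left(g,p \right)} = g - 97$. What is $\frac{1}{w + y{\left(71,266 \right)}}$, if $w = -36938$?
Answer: $- \frac{1}{36964} \approx -2.7053 \cdot 10^{-5}$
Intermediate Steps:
$y{\left(g,p \right)} = -97 + g$
$\frac{1}{w + y{\left(71,266 \right)}} = \frac{1}{-36938 + \left(-97 + 71\right)} = \frac{1}{-36938 - 26} = \frac{1}{-36964} = - \frac{1}{36964}$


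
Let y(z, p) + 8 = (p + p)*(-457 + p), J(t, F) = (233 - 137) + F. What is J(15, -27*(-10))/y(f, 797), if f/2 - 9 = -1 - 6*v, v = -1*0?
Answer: 183/270976 ≈ 0.00067534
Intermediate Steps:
v = 0
J(t, F) = 96 + F
f = 16 (f = 18 + 2*(-1 - 6*0) = 18 + 2*(-1 + 0) = 18 + 2*(-1) = 18 - 2 = 16)
y(z, p) = -8 + 2*p*(-457 + p) (y(z, p) = -8 + (p + p)*(-457 + p) = -8 + (2*p)*(-457 + p) = -8 + 2*p*(-457 + p))
J(15, -27*(-10))/y(f, 797) = (96 - 27*(-10))/(-8 - 914*797 + 2*797**2) = (96 + 270)/(-8 - 728458 + 2*635209) = 366/(-8 - 728458 + 1270418) = 366/541952 = 366*(1/541952) = 183/270976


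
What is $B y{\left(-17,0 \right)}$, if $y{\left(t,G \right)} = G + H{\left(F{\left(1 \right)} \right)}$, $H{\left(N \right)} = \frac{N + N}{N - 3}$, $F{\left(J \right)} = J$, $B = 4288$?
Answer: $-4288$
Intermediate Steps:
$H{\left(N \right)} = \frac{2 N}{-3 + N}$
$y{\left(t,G \right)} = -1 + G$ ($y{\left(t,G \right)} = G + 2 \cdot 1 \frac{1}{-3 + 1} = G + 2 \cdot 1 \frac{1}{-2} = G + 2 \cdot 1 \left(- \frac{1}{2}\right) = G - 1 = -1 + G$)
$B y{\left(-17,0 \right)} = 4288 \left(-1 + 0\right) = 4288 \left(-1\right) = -4288$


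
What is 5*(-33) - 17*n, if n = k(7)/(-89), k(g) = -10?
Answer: -14855/89 ≈ -166.91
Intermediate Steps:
n = 10/89 (n = -10/(-89) = -10*(-1/89) = 10/89 ≈ 0.11236)
5*(-33) - 17*n = 5*(-33) - 17*10/89 = -165 - 170/89 = -14855/89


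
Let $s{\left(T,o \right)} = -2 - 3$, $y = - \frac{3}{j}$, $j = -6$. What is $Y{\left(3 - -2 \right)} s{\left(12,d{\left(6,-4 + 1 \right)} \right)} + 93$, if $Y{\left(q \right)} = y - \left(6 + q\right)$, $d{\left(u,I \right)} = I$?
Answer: $\frac{291}{2} \approx 145.5$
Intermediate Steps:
$y = \frac{1}{2}$ ($y = - \frac{3}{-6} = \left(-3\right) \left(- \frac{1}{6}\right) = \frac{1}{2} \approx 0.5$)
$s{\left(T,o \right)} = -5$
$Y{\left(q \right)} = - \frac{11}{2} - q$ ($Y{\left(q \right)} = \frac{1}{2} - \left(6 + q\right) = - \frac{11}{2} - q$)
$Y{\left(3 - -2 \right)} s{\left(12,d{\left(6,-4 + 1 \right)} \right)} + 93 = \left(- \frac{11}{2} - \left(3 - -2\right)\right) \left(-5\right) + 93 = \left(- \frac{11}{2} - \left(3 + 2\right)\right) \left(-5\right) + 93 = \left(- \frac{11}{2} - 5\right) \left(-5\right) + 93 = \left(- \frac{21}{2}\right) \left(-5\right) + 93 = \frac{105}{2} + 93 = \frac{291}{2}$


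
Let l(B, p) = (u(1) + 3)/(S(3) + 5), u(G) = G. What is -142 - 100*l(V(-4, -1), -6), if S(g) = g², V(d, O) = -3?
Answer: -1194/7 ≈ -170.57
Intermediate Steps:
l(B, p) = 2/7 (l(B, p) = (1 + 3)/(3² + 5) = 4/(9 + 5) = 4/14 = 4*(1/14) = 2/7)
-142 - 100*l(V(-4, -1), -6) = -142 - 100*2/7 = -142 - 200/7 = -1194/7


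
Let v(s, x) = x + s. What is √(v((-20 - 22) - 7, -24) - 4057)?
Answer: I*√4130 ≈ 64.265*I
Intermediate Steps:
v(s, x) = s + x
√(v((-20 - 22) - 7, -24) - 4057) = √((((-20 - 22) - 7) - 24) - 4057) = √(((-42 - 7) - 24) - 4057) = √((-49 - 24) - 4057) = √(-73 - 4057) = √(-4130) = I*√4130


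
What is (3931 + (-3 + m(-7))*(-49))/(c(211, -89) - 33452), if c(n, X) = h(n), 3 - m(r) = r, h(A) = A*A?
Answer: 3588/11069 ≈ 0.32415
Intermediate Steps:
h(A) = A²
m(r) = 3 - r
c(n, X) = n²
(3931 + (-3 + m(-7))*(-49))/(c(211, -89) - 33452) = (3931 + (-3 + (3 - 1*(-7)))*(-49))/(211² - 33452) = (3931 + (-3 + (3 + 7))*(-49))/(44521 - 33452) = (3931 + (-3 + 10)*(-49))/11069 = (3931 + 7*(-49))*(1/11069) = (3931 - 343)*(1/11069) = 3588*(1/11069) = 3588/11069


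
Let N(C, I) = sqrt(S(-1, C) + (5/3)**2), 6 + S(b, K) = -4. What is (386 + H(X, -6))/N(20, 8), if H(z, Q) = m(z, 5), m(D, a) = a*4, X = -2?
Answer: -1218*I*sqrt(65)/65 ≈ -151.07*I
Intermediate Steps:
S(b, K) = -10 (S(b, K) = -6 - 4 = -10)
N(C, I) = I*sqrt(65)/3 (N(C, I) = sqrt(-10 + (5/3)**2) = sqrt(-10 + 25/9) = sqrt(-65/9) = I*sqrt(65)/3)
m(D, a) = 4*a
H(z, Q) = 20 (H(z, Q) = 4*5 = 20)
(386 + H(X, -6))/N(20, 8) = (386 + 20)/((I*sqrt(65)/3)) = 406*(-3*I*sqrt(65)/65) = -1218*I*sqrt(65)/65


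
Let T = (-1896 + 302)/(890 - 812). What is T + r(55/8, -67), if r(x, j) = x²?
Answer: 66967/2496 ≈ 26.830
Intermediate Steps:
T = -797/39 (T = -1594/78 = -1594*1/78 = -797/39 ≈ -20.436)
T + r(55/8, -67) = -797/39 + (55/8)² = -797/39 + 3025/64 = 66967/2496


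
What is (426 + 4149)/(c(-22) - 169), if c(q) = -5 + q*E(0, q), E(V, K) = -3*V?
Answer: -1525/58 ≈ -26.293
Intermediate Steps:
c(q) = -5 (c(q) = -5 + q*(-3*0) = -5 + q*0 = -5 + 0 = -5)
(426 + 4149)/(c(-22) - 169) = (426 + 4149)/(-5 - 169) = 4575/(-174) = 4575*(-1/174) = -1525/58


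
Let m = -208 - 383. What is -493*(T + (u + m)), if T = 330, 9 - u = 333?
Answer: 288405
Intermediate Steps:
u = -324 (u = 9 - 1*333 = 9 - 333 = -324)
m = -591
-493*(T + (u + m)) = -493*(330 + (-324 - 591)) = -493*(330 - 915) = -493*(-585) = 288405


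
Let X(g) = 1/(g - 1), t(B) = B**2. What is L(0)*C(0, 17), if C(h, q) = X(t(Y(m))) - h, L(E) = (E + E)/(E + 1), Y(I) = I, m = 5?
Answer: 0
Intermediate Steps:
X(g) = 1/(-1 + g)
L(E) = 2*E/(1 + E) (L(E) = (2*E)/(1 + E) = 2*E/(1 + E))
C(h, q) = 1/24 - h (C(h, q) = 1/(-1 + 5**2) - h = 1/(-1 + 25) - h = 1/24 - h)
L(0)*C(0, 17) = (2*0/(1 + 0))*(1/24 - 1*0) = (2*0/1)*(1/24 + 0) = (2*0*1)*(1/24) = 0*(1/24) = 0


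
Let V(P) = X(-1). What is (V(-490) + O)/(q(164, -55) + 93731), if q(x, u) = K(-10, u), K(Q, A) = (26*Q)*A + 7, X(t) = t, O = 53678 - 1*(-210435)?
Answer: 132056/54019 ≈ 2.4446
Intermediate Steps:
O = 264113 (O = 53678 + 210435 = 264113)
K(Q, A) = 7 + 26*A*Q (K(Q, A) = 26*A*Q + 7 = 7 + 26*A*Q)
V(P) = -1
q(x, u) = 7 - 260*u (q(x, u) = 7 + 26*u*(-10) = 7 - 260*u)
(V(-490) + O)/(q(164, -55) + 93731) = (-1 + 264113)/((7 - 260*(-55)) + 93731) = 264112/((7 + 14300) + 93731) = 264112/(14307 + 93731) = 264112/108038 = 264112*(1/108038) = 132056/54019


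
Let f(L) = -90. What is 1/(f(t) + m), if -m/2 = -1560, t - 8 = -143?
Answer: 1/3030 ≈ 0.00033003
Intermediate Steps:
t = -135 (t = 8 - 143 = -135)
m = 3120 (m = -2*(-1560) = 3120)
1/(f(t) + m) = 1/(-90 + 3120) = 1/3030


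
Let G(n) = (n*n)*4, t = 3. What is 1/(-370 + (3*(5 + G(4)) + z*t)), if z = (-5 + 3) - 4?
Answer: -1/181 ≈ -0.0055249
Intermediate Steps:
G(n) = 4*n² (G(n) = n²*4 = 4*n²)
z = -6 (z = -2 - 4 = -6)
1/(-370 + (3*(5 + G(4)) + z*t)) = 1/(-370 + (3*(5 + 4*4²) - 6*3)) = 1/(-370 + (3*(5 + 4*16) - 18)) = 1/(-370 + (3*(5 + 64) - 18)) = 1/(-370 + (3*69 - 18)) = 1/(-370 + (207 - 18)) = 1/(-370 + 189) = 1/(-181) = -1/181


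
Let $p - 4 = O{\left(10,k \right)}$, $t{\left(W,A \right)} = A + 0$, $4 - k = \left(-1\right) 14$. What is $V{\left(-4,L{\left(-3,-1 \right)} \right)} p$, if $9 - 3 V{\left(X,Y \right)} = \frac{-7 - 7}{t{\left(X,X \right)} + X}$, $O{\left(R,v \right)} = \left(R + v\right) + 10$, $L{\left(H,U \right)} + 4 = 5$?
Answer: $\frac{203}{2} \approx 101.5$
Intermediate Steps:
$L{\left(H,U \right)} = 1$ ($L{\left(H,U \right)} = -4 + 5 = 1$)
$k = 18$ ($k = 4 - \left(-1\right) 14 = 4 - -14 = 4 + 14 = 18$)
$O{\left(R,v \right)} = 10 + R + v$
$t{\left(W,A \right)} = A$
$V{\left(X,Y \right)} = 3 + \frac{7}{3 X}$ ($V{\left(X,Y \right)} = 3 - \frac{\left(-7 - 7\right) \frac{1}{X + X}}{3} = 3 - \frac{\left(-14\right) \frac{1}{2 X}}{3} = 3 - \frac{\left(-7\right) \frac{1}{X}}{3} = 3 + \frac{7}{3 X}$)
$p = 42$ ($p = 4 + \left(10 + 10 + 18\right) = 4 + 38 = 42$)
$V{\left(-4,L{\left(-3,-1 \right)} \right)} p = \left(3 + \frac{7}{3 \left(-4\right)}\right) 42 = \left(3 + \frac{7}{3} \left(- \frac{1}{4}\right)\right) 42 = \left(3 - \frac{7}{12}\right) 42 = \frac{29}{12} \cdot 42 = \frac{203}{2}$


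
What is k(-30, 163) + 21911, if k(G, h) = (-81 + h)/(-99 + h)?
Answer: 701193/32 ≈ 21912.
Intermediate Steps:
k(G, h) = (-81 + h)/(-99 + h)
k(-30, 163) + 21911 = (-81 + 163)/(-99 + 163) + 21911 = 82/64 + 21911 = (1/64)*82 + 21911 = 41/32 + 21911 = 701193/32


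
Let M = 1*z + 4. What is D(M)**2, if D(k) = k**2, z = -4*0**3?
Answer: 256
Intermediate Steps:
z = 0 (z = -4*0 = 0)
M = 4 (M = 1*0 + 4 = 0 + 4 = 4)
D(M)**2 = (4**2)**2 = 16**2 = 256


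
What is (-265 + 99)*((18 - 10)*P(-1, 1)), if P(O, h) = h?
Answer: -1328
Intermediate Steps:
(-265 + 99)*((18 - 10)*P(-1, 1)) = (-265 + 99)*((18 - 10)*1) = -1328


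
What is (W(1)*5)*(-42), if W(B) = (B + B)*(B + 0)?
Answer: -420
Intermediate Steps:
W(B) = 2*B² (W(B) = (2*B)*B = 2*B²)
(W(1)*5)*(-42) = ((2*1²)*5)*(-42) = ((2*1)*5)*(-42) = (2*5)*(-42) = 10*(-42) = -420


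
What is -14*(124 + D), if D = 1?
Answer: -1750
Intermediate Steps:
-14*(124 + D) = -14*(124 + 1) = -14*125 = -1750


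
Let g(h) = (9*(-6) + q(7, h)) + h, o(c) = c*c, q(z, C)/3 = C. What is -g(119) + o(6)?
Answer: -386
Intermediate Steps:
q(z, C) = 3*C
o(c) = c²
g(h) = -54 + 4*h (g(h) = (9*(-6) + 3*h) + h = (-54 + 3*h) + h = -54 + 4*h)
-g(119) + o(6) = -(-54 + 4*119) + 6² = -(-54 + 476) + 36 = -1*422 + 36 = -422 + 36 = -386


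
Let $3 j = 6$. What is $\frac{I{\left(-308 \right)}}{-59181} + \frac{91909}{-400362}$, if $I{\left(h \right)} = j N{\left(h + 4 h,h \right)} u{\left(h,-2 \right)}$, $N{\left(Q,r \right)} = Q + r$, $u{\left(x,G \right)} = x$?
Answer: $- \frac{153732851915}{7897941174} \approx -19.465$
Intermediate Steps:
$j = 2$ ($j = \frac{1}{3} \cdot 6 = 2$)
$I{\left(h \right)} = 12 h^{2}$ ($I{\left(h \right)} = 2 \left(\left(h + 4 h\right) + h\right) h = 2 \left(5 h + h\right) h = 2 \cdot 6 h h = 12 h h = 12 h^{2}$)
$\frac{I{\left(-308 \right)}}{-59181} + \frac{91909}{-400362} = \frac{12 \left(-308\right)^{2}}{-59181} + \frac{91909}{-400362} = 12 \cdot 94864 \left(- \frac{1}{59181}\right) + 91909 \left(- \frac{1}{400362}\right) = 1138368 \left(- \frac{1}{59181}\right) - \frac{91909}{400362} = - \frac{379456}{19727} - \frac{91909}{400362} = - \frac{153732851915}{7897941174}$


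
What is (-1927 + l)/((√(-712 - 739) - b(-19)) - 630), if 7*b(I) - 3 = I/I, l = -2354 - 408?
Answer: 48293574/6518165 + 76587*I*√1451/6518165 ≈ 7.4091 + 0.44757*I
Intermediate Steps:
l = -2762
b(I) = 4/7 (b(I) = 3/7 + (I/I)/7 = 3/7 + (⅐)*1 = 3/7 + ⅐ = 4/7)
(-1927 + l)/((√(-712 - 739) - b(-19)) - 630) = (-1927 - 2762)/((√(-712 - 739) - 1*4/7) - 630) = -4689/((√(-1451) - 4/7) - 630) = -4689/((I*√1451 - 4/7) - 630) = -4689/((-4/7 + I*√1451) - 630) = -4689/(-4414/7 + I*√1451)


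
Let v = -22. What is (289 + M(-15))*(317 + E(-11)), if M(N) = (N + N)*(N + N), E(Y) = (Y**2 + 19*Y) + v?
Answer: 246123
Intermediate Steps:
E(Y) = -22 + Y**2 + 19*Y (E(Y) = (Y**2 + 19*Y) - 22 = -22 + Y**2 + 19*Y)
M(N) = 4*N**2 (M(N) = (2*N)*(2*N) = 4*N**2)
(289 + M(-15))*(317 + E(-11)) = (289 + 4*(-15)**2)*(317 + (-22 + (-11)**2 + 19*(-11))) = (289 + 4*225)*(317 + (-22 + 121 - 209)) = (289 + 900)*(317 - 110) = 1189*207 = 246123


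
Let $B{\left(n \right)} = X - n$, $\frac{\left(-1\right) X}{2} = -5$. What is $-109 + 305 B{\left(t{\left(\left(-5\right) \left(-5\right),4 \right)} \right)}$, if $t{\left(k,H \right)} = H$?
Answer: $1721$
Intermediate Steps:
$X = 10$ ($X = \left(-2\right) \left(-5\right) = 10$)
$B{\left(n \right)} = 10 - n$
$-109 + 305 B{\left(t{\left(\left(-5\right) \left(-5\right),4 \right)} \right)} = -109 + 305 \left(10 - 4\right) = -109 + 305 \cdot 6 = -109 + 1830 = 1721$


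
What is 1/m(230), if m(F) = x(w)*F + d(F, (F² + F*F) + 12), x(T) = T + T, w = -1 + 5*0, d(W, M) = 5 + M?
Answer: 1/105357 ≈ 9.4915e-6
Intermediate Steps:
w = -1 (w = -1 + 0 = -1)
x(T) = 2*T
m(F) = 17 - 2*F + 2*F² (m(F) = (2*(-1))*F + (5 + ((F² + F*F) + 12)) = -2*F + (5 + ((F² + F²) + 12)) = -2*F + (5 + (2*F² + 12)) = -2*F + (5 + (12 + 2*F²)) = -2*F + (17 + 2*F²) = 17 - 2*F + 2*F²)
1/m(230) = 1/(17 - 2*230 + 2*230²) = 1/(17 - 460 + 2*52900) = 1/(17 - 460 + 105800) = 1/105357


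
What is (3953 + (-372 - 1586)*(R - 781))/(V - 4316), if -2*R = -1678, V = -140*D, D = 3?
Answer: 109611/4736 ≈ 23.144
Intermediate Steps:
V = -420 (V = -140*3 = -420)
R = 839 (R = -½*(-1678) = 839)
(3953 + (-372 - 1586)*(R - 781))/(V - 4316) = (3953 + (-372 - 1586)*(839 - 781))/(-420 - 4316) = (3953 - 1958*58)/(-4736) = (3953 - 113564)*(-1/4736) = -109611*(-1/4736) = 109611/4736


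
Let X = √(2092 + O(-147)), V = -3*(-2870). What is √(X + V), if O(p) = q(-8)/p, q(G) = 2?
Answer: √(3797010 + 21*√922566)/21 ≈ 93.036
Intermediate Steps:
V = 8610
O(p) = 2/p
X = √922566/21 (X = √(2092 + 2/(-147)) = √(2092 + 2*(-1/147)) = √(2092 - 2/147) = √(307522/147) = √922566/21 ≈ 45.738)
√(X + V) = √(√922566/21 + 8610) = √(8610 + √922566/21)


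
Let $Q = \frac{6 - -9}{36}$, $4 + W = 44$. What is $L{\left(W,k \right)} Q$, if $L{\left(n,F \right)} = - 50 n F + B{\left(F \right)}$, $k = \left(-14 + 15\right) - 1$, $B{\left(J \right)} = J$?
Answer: $0$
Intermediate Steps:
$W = 40$ ($W = -4 + 44 = 40$)
$k = 0$ ($k = 1 - 1 = 0$)
$Q = \frac{5}{12}$ ($Q = \left(6 + 9\right) \frac{1}{36} = 15 \cdot \frac{1}{36} = \frac{5}{12} \approx 0.41667$)
$L{\left(n,F \right)} = F - 50 F n$ ($L{\left(n,F \right)} = - 50 n F + F = - 50 F n + F = F - 50 F n$)
$L{\left(W,k \right)} Q = 0 \left(1 - 2000\right) \frac{5}{12} = 0 \left(-1999\right) \frac{5}{12} = 0 \cdot \frac{5}{12} = 0$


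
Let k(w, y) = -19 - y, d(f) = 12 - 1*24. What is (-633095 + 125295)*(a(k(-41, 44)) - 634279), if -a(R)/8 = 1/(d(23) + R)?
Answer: 966260466104/3 ≈ 3.2209e+11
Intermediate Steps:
d(f) = -12 (d(f) = 12 - 24 = -12)
a(R) = -8/(-12 + R)
(-633095 + 125295)*(a(k(-41, 44)) - 634279) = (-633095 + 125295)*(-8/(-12 + (-19 - 1*44)) - 634279) = -507800*(-8/(-12 + (-19 - 44)) - 634279) = -507800*(-8/(-12 - 63) - 634279) = -507800*(-8/(-75) - 634279) = -507800*(-8*(-1/75) - 634279) = -507800*(8/75 - 634279) = -507800*(-47570917/75) = 966260466104/3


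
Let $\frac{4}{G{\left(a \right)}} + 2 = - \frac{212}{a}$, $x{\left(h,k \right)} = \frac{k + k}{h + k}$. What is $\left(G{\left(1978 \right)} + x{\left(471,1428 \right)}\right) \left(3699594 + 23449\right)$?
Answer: $- \frac{484163126935}{329793} \approx -1.4681 \cdot 10^{6}$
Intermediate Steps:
$x{\left(h,k \right)} = \frac{2 k}{h + k}$
$G{\left(a \right)} = \frac{4}{-2 - \frac{212}{a}}$
$\left(G{\left(1978 \right)} + x{\left(471,1428 \right)}\right) \left(3699594 + 23449\right) = \left(\left(-2\right) 1978 \frac{1}{106 + 1978} + 2 \cdot 1428 \frac{1}{471 + 1428}\right) \left(3699594 + 23449\right) = \left(\left(-2\right) 1978 \cdot \frac{1}{2084} + 2 \cdot 1428 \cdot \frac{1}{1899}\right) 3723043 = \left(- \frac{989}{521} + \frac{952}{633}\right) 3723043 = \left(- \frac{130045}{329793}\right) 3723043 = - \frac{484163126935}{329793}$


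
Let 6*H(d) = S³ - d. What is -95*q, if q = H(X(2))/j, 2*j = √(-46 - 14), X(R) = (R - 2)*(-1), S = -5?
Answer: -2375*I*√15/18 ≈ -511.02*I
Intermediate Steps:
X(R) = 2 - R (X(R) = (-2 + R)*(-1) = 2 - R)
H(d) = -125/6 - d/6 (H(d) = ((-5)³ - d)/6 = (-125 - d)/6 = -125/6 - d/6)
j = I*√15 (j = √(-46 - 14)/2 = √(-60)/2 = (2*I*√15)/2 = I*√15 ≈ 3.873*I)
q = 25*I*√15/18 (q = (-125/6 - (2 - 1*2)/6)/((I*√15)) = (-125/6 - (2 - 2)/6)*(-I*√15/15) = (-125/6 - ⅙*0)*(-I*√15/15) = (-125/6 + 0)*(-I*√15/15) = -(-25)*I*√15/18 = 25*I*√15/18 ≈ 5.3791*I)
-95*q = -2375*I*√15/18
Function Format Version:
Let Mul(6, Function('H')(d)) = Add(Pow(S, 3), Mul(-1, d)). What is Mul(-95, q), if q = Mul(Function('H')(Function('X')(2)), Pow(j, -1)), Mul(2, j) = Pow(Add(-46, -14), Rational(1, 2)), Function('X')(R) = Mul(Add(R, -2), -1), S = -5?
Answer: Mul(Rational(-2375, 18), I, Pow(15, Rational(1, 2))) ≈ Mul(-511.02, I)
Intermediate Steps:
Function('X')(R) = Add(2, Mul(-1, R)) (Function('X')(R) = Mul(Add(-2, R), -1) = Add(2, Mul(-1, R)))
Function('H')(d) = Add(Rational(-125, 6), Mul(Rational(-1, 6), d)) (Function('H')(d) = Mul(Rational(1, 6), Add(Pow(-5, 3), Mul(-1, d))) = Mul(Rational(1, 6), Add(-125, Mul(-1, d))) = Add(Rational(-125, 6), Mul(Rational(-1, 6), d)))
j = Mul(I, Pow(15, Rational(1, 2))) (j = Mul(Rational(1, 2), Pow(Add(-46, -14), Rational(1, 2))) = Mul(Rational(1, 2), Pow(-60, Rational(1, 2))) = Mul(Rational(1, 2), Mul(2, I, Pow(15, Rational(1, 2)))) = Mul(I, Pow(15, Rational(1, 2))) ≈ Mul(3.8730, I))
q = Mul(Rational(25, 18), I, Pow(15, Rational(1, 2))) (q = Mul(Add(Rational(-125, 6), Mul(Rational(-1, 6), Add(2, Mul(-1, 2)))), Pow(Mul(I, Pow(15, Rational(1, 2))), -1)) = Mul(Add(Rational(-125, 6), Mul(Rational(-1, 6), Add(2, -2))), Mul(Rational(-1, 15), I, Pow(15, Rational(1, 2)))) = Mul(Add(Rational(-125, 6), Mul(Rational(-1, 6), 0)), Mul(Rational(-1, 15), I, Pow(15, Rational(1, 2)))) = Mul(Add(Rational(-125, 6), 0), Mul(Rational(-1, 15), I, Pow(15, Rational(1, 2)))) = Mul(Rational(-125, 6), Mul(Rational(-1, 15), I, Pow(15, Rational(1, 2)))) = Mul(Rational(25, 18), I, Pow(15, Rational(1, 2))) ≈ Mul(5.3791, I))
Mul(-95, q) = Mul(-95, Mul(Rational(25, 18), I, Pow(15, Rational(1, 2)))) = Mul(Rational(-2375, 18), I, Pow(15, Rational(1, 2)))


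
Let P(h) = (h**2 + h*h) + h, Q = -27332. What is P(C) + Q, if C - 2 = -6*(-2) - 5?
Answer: -27161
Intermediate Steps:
C = 9 (C = 2 + (-6*(-2) - 5) = 2 + (12 - 5) = 2 + 7 = 9)
P(h) = h + 2*h**2 (P(h) = (h**2 + h**2) + h = 2*h**2 + h = h + 2*h**2)
P(C) + Q = 9*(1 + 2*9) - 27332 = 9*(1 + 18) - 27332 = 9*19 - 27332 = 171 - 27332 = -27161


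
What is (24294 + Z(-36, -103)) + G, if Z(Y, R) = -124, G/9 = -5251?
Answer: -23089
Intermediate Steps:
G = -47259 (G = 9*(-5251) = -47259)
(24294 + Z(-36, -103)) + G = (24294 - 124) - 47259 = 24170 - 47259 = -23089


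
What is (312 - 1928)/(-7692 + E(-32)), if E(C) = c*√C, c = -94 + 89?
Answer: 776892/3697979 - 2020*I*√2/3697979 ≈ 0.21009 - 0.00077251*I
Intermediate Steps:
c = -5
E(C) = -5*√C
(312 - 1928)/(-7692 + E(-32)) = (312 - 1928)/(-7692 - 20*I*√2) = -1616/(-7692 - 20*I*√2)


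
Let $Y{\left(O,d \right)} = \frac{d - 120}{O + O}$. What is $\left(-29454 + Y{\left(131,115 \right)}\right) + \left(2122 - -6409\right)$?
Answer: $- \frac{5481831}{262} \approx -20923.0$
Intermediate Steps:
$Y{\left(O,d \right)} = \frac{-120 + d}{2 O}$
$\left(-29454 + Y{\left(131,115 \right)}\right) + \left(2122 - -6409\right) = \left(-29454 + \frac{-120 + 115}{2 \cdot 131}\right) + \left(2122 - -6409\right) = \left(-29454 + \frac{1}{2} \cdot \frac{1}{131} \left(-5\right)\right) + \left(2122 + 6409\right) = \left(-29454 - \frac{5}{262}\right) + 8531 = - \frac{7716953}{262} + 8531 = - \frac{5481831}{262}$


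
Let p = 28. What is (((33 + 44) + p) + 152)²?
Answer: 66049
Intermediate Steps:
(((33 + 44) + p) + 152)² = (((33 + 44) + 28) + 152)² = ((77 + 28) + 152)² = (105 + 152)² = 257² = 66049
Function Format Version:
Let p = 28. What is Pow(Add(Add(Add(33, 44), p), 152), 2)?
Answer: 66049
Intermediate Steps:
Pow(Add(Add(Add(33, 44), p), 152), 2) = Pow(Add(Add(Add(33, 44), 28), 152), 2) = Pow(Add(Add(77, 28), 152), 2) = Pow(Add(105, 152), 2) = Pow(257, 2) = 66049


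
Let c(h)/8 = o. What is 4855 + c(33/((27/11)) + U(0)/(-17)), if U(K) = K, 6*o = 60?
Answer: 4935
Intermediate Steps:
o = 10 (o = (⅙)*60 = 10)
c(h) = 80 (c(h) = 8*10 = 80)
4855 + c(33/((27/11)) + U(0)/(-17)) = 4855 + 80 = 4935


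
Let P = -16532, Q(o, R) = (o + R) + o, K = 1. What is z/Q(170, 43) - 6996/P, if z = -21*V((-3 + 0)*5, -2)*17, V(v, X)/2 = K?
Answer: -2281095/1582939 ≈ -1.4410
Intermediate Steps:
V(v, X) = 2 (V(v, X) = 2*1 = 2)
Q(o, R) = R + 2*o (Q(o, R) = (R + o) + o = R + 2*o)
z = -714 (z = -21*2*17 = -42*17 = -714)
z/Q(170, 43) - 6996/P = -714/(43 + 2*170) - 6996/(-16532) = -714/(43 + 340) - 6996*(-1/16532) = -714/383 + 1749/4133 = -2281095/1582939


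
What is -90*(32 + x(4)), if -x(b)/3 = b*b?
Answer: 1440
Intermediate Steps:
x(b) = -3*b² (x(b) = -3*b*b = -3*b²)
-90*(32 + x(4)) = -90*(32 - 3*4²) = -90*(32 - 3*16) = -90*(32 - 48) = -90*(-16) = 1440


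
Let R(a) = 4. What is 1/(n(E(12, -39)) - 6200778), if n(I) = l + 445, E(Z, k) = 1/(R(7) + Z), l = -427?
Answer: -1/6200760 ≈ -1.6127e-7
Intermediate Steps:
E(Z, k) = 1/(4 + Z)
n(I) = 18 (n(I) = -427 + 445 = 18)
1/(n(E(12, -39)) - 6200778) = 1/(18 - 6200778) = 1/(-6200760) = -1/6200760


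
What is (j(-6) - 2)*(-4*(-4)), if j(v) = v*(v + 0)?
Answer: 544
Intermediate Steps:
j(v) = v**2 (j(v) = v*v = v**2)
(j(-6) - 2)*(-4*(-4)) = ((-6)**2 - 2)*(-4*(-4)) = (36 - 2)*16 = 34*16 = 544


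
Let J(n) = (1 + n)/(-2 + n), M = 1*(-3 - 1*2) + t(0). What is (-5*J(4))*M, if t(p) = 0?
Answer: 125/2 ≈ 62.500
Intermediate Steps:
M = -5 (M = 1*(-3 - 1*2) + 0 = 1*(-3 - 2) + 0 = 1*(-5) + 0 = -5 + 0 = -5)
J(n) = (1 + n)/(-2 + n)
(-5*J(4))*M = -5*(1 + 4)/(-2 + 4)*(-5) = -5*5/2*(-5) = -25/2*(-5) = 125/2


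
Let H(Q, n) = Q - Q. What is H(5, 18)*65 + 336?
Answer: 336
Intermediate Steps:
H(Q, n) = 0
H(5, 18)*65 + 336 = 0*65 + 336 = 0 + 336 = 336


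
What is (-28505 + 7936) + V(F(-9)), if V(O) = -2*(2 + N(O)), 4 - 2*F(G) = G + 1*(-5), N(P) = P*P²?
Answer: -22031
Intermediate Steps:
N(P) = P³
F(G) = 9/2 - G/2 (F(G) = 2 - (G + 1*(-5))/2 = 2 - (G - 5)/2 = 2 - (-5 + G)/2 = 2 + (5/2 - G/2) = 9/2 - G/2)
V(O) = -4 - 2*O³ (V(O) = -2*(2 + O³) = -4 - 2*O³)
(-28505 + 7936) + V(F(-9)) = (-28505 + 7936) + (-4 - 2*(9/2 - ½*(-9))³) = -20569 + (-4 - 2*(9/2 + 9/2)³) = -20569 + (-4 - 2*9³) = -20569 + (-4 - 2*729) = -20569 + (-4 - 1458) = -20569 - 1462 = -22031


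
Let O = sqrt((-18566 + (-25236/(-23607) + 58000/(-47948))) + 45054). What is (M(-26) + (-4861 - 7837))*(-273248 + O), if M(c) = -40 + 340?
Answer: 3387728704 - 24796*sqrt(6546429004461697534)/31441901 ≈ 3.3857e+9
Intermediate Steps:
M(c) = 300
O = 2*sqrt(6546429004461697534)/31441901 (O = sqrt((-18566 + (-25236*(-1/23607) + 58000*(-1/47948))) + 45054) = sqrt((-18566 + (2804/2623 - 14500/11987)) + 45054) = sqrt((-18566 - 4421952/31441901) + 45054) = sqrt(-583754755918/31441901 + 45054) = sqrt(832828651736/31441901) = 2*sqrt(6546429004461697534)/31441901 ≈ 162.75)
(M(-26) + (-4861 - 7837))*(-273248 + O) = (300 + (-4861 - 7837))*(-273248 + 2*sqrt(6546429004461697534)/31441901) = (300 - 12698)*(-273248 + 2*sqrt(6546429004461697534)/31441901) = -12398*(-273248 + 2*sqrt(6546429004461697534)/31441901) = 3387728704 - 24796*sqrt(6546429004461697534)/31441901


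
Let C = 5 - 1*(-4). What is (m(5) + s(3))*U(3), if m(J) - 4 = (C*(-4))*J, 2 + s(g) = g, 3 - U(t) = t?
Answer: 0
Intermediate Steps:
C = 9 (C = 5 + 4 = 9)
U(t) = 3 - t
s(g) = -2 + g
m(J) = 4 - 36*J (m(J) = 4 + (9*(-4))*J = 4 - 36*J)
(m(5) + s(3))*U(3) = ((4 - 36*5) + (-2 + 3))*(3 - 1*3) = ((4 - 180) + 1)*(3 - 3) = (-176 + 1)*0 = -175*0 = 0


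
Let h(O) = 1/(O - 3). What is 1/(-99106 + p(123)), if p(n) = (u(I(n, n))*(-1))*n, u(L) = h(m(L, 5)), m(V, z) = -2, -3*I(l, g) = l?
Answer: -5/495407 ≈ -1.0093e-5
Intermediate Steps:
I(l, g) = -l/3
h(O) = 1/(-3 + O)
u(L) = -⅕ (u(L) = 1/(-3 - 2) = 1/(-5) = -⅕)
p(n) = n/5 (p(n) = (-⅕*(-1))*n = n/5)
1/(-99106 + p(123)) = 1/(-99106 + (⅕)*123) = 1/(-99106 + 123/5) = 1/(-495407/5) = -5/495407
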